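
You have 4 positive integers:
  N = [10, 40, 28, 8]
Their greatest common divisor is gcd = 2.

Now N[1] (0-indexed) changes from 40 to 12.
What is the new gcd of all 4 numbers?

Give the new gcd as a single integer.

Numbers: [10, 40, 28, 8], gcd = 2
Change: index 1, 40 -> 12
gcd of the OTHER numbers (without index 1): gcd([10, 28, 8]) = 2
New gcd = gcd(g_others, new_val) = gcd(2, 12) = 2

Answer: 2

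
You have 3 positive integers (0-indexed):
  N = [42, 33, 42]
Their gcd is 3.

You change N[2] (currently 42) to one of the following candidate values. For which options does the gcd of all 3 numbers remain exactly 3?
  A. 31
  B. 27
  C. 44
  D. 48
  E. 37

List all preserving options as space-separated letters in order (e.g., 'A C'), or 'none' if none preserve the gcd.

Answer: B D

Derivation:
Old gcd = 3; gcd of others (without N[2]) = 3
New gcd for candidate v: gcd(3, v). Preserves old gcd iff gcd(3, v) = 3.
  Option A: v=31, gcd(3,31)=1 -> changes
  Option B: v=27, gcd(3,27)=3 -> preserves
  Option C: v=44, gcd(3,44)=1 -> changes
  Option D: v=48, gcd(3,48)=3 -> preserves
  Option E: v=37, gcd(3,37)=1 -> changes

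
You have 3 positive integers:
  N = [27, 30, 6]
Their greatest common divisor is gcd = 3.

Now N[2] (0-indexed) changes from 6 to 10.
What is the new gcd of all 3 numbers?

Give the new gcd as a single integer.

Numbers: [27, 30, 6], gcd = 3
Change: index 2, 6 -> 10
gcd of the OTHER numbers (without index 2): gcd([27, 30]) = 3
New gcd = gcd(g_others, new_val) = gcd(3, 10) = 1

Answer: 1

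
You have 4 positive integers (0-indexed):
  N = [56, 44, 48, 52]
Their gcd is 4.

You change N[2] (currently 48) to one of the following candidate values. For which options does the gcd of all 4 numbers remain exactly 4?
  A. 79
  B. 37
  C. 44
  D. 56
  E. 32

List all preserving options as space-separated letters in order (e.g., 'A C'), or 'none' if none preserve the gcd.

Old gcd = 4; gcd of others (without N[2]) = 4
New gcd for candidate v: gcd(4, v). Preserves old gcd iff gcd(4, v) = 4.
  Option A: v=79, gcd(4,79)=1 -> changes
  Option B: v=37, gcd(4,37)=1 -> changes
  Option C: v=44, gcd(4,44)=4 -> preserves
  Option D: v=56, gcd(4,56)=4 -> preserves
  Option E: v=32, gcd(4,32)=4 -> preserves

Answer: C D E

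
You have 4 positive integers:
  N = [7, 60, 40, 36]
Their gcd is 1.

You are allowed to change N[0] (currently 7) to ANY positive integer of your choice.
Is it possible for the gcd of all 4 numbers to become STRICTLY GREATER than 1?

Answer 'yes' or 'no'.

Current gcd = 1
gcd of all OTHER numbers (without N[0]=7): gcd([60, 40, 36]) = 4
The new gcd after any change is gcd(4, new_value).
This can be at most 4.
Since 4 > old gcd 1, the gcd CAN increase (e.g., set N[0] = 4).

Answer: yes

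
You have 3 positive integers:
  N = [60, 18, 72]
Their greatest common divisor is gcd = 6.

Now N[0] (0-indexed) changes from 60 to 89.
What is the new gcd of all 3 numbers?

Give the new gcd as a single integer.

Answer: 1

Derivation:
Numbers: [60, 18, 72], gcd = 6
Change: index 0, 60 -> 89
gcd of the OTHER numbers (without index 0): gcd([18, 72]) = 18
New gcd = gcd(g_others, new_val) = gcd(18, 89) = 1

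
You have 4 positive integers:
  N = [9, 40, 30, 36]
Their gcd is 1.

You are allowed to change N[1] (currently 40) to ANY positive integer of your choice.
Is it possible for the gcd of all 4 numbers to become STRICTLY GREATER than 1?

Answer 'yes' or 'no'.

Answer: yes

Derivation:
Current gcd = 1
gcd of all OTHER numbers (without N[1]=40): gcd([9, 30, 36]) = 3
The new gcd after any change is gcd(3, new_value).
This can be at most 3.
Since 3 > old gcd 1, the gcd CAN increase (e.g., set N[1] = 3).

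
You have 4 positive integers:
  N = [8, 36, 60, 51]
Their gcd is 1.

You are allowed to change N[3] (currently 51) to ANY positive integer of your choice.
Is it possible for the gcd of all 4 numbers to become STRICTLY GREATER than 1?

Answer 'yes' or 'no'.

Answer: yes

Derivation:
Current gcd = 1
gcd of all OTHER numbers (without N[3]=51): gcd([8, 36, 60]) = 4
The new gcd after any change is gcd(4, new_value).
This can be at most 4.
Since 4 > old gcd 1, the gcd CAN increase (e.g., set N[3] = 4).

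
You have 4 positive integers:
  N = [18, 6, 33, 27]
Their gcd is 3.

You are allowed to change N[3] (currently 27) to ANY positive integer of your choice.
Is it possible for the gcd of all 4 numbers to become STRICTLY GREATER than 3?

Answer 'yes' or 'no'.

Current gcd = 3
gcd of all OTHER numbers (without N[3]=27): gcd([18, 6, 33]) = 3
The new gcd after any change is gcd(3, new_value).
This can be at most 3.
Since 3 = old gcd 3, the gcd can only stay the same or decrease.

Answer: no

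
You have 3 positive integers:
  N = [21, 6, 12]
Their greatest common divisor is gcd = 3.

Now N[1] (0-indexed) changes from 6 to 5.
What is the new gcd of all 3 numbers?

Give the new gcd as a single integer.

Answer: 1

Derivation:
Numbers: [21, 6, 12], gcd = 3
Change: index 1, 6 -> 5
gcd of the OTHER numbers (without index 1): gcd([21, 12]) = 3
New gcd = gcd(g_others, new_val) = gcd(3, 5) = 1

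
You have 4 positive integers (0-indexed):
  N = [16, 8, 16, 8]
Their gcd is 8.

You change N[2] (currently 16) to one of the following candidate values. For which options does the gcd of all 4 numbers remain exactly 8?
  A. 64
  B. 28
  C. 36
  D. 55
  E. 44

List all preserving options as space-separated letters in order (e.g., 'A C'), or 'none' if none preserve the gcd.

Answer: A

Derivation:
Old gcd = 8; gcd of others (without N[2]) = 8
New gcd for candidate v: gcd(8, v). Preserves old gcd iff gcd(8, v) = 8.
  Option A: v=64, gcd(8,64)=8 -> preserves
  Option B: v=28, gcd(8,28)=4 -> changes
  Option C: v=36, gcd(8,36)=4 -> changes
  Option D: v=55, gcd(8,55)=1 -> changes
  Option E: v=44, gcd(8,44)=4 -> changes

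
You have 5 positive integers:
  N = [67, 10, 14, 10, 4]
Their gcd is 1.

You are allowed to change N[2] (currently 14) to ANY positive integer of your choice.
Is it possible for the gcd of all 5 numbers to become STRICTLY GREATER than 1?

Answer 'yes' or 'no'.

Current gcd = 1
gcd of all OTHER numbers (without N[2]=14): gcd([67, 10, 10, 4]) = 1
The new gcd after any change is gcd(1, new_value).
This can be at most 1.
Since 1 = old gcd 1, the gcd can only stay the same or decrease.

Answer: no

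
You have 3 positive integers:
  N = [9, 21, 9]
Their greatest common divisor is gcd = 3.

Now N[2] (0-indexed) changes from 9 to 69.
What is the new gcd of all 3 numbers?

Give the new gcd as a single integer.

Answer: 3

Derivation:
Numbers: [9, 21, 9], gcd = 3
Change: index 2, 9 -> 69
gcd of the OTHER numbers (without index 2): gcd([9, 21]) = 3
New gcd = gcd(g_others, new_val) = gcd(3, 69) = 3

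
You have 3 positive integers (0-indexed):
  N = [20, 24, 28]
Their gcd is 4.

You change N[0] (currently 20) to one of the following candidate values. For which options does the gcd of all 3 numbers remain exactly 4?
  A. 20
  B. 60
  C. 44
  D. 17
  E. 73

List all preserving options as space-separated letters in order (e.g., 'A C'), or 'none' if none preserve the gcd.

Old gcd = 4; gcd of others (without N[0]) = 4
New gcd for candidate v: gcd(4, v). Preserves old gcd iff gcd(4, v) = 4.
  Option A: v=20, gcd(4,20)=4 -> preserves
  Option B: v=60, gcd(4,60)=4 -> preserves
  Option C: v=44, gcd(4,44)=4 -> preserves
  Option D: v=17, gcd(4,17)=1 -> changes
  Option E: v=73, gcd(4,73)=1 -> changes

Answer: A B C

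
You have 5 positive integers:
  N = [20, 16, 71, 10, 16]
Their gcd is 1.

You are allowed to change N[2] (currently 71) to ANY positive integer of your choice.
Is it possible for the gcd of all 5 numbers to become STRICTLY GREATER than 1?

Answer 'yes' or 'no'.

Current gcd = 1
gcd of all OTHER numbers (without N[2]=71): gcd([20, 16, 10, 16]) = 2
The new gcd after any change is gcd(2, new_value).
This can be at most 2.
Since 2 > old gcd 1, the gcd CAN increase (e.g., set N[2] = 2).

Answer: yes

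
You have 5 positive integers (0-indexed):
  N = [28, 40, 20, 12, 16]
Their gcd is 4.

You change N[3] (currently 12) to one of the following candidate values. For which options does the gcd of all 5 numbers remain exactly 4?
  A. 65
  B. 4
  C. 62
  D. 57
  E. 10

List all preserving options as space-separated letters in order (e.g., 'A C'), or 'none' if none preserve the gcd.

Old gcd = 4; gcd of others (without N[3]) = 4
New gcd for candidate v: gcd(4, v). Preserves old gcd iff gcd(4, v) = 4.
  Option A: v=65, gcd(4,65)=1 -> changes
  Option B: v=4, gcd(4,4)=4 -> preserves
  Option C: v=62, gcd(4,62)=2 -> changes
  Option D: v=57, gcd(4,57)=1 -> changes
  Option E: v=10, gcd(4,10)=2 -> changes

Answer: B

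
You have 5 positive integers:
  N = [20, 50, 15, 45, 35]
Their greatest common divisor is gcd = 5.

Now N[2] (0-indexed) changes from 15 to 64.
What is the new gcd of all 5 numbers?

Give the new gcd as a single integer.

Answer: 1

Derivation:
Numbers: [20, 50, 15, 45, 35], gcd = 5
Change: index 2, 15 -> 64
gcd of the OTHER numbers (without index 2): gcd([20, 50, 45, 35]) = 5
New gcd = gcd(g_others, new_val) = gcd(5, 64) = 1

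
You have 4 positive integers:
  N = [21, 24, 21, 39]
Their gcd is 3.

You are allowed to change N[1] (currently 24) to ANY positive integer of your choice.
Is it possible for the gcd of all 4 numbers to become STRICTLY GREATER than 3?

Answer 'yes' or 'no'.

Answer: no

Derivation:
Current gcd = 3
gcd of all OTHER numbers (without N[1]=24): gcd([21, 21, 39]) = 3
The new gcd after any change is gcd(3, new_value).
This can be at most 3.
Since 3 = old gcd 3, the gcd can only stay the same or decrease.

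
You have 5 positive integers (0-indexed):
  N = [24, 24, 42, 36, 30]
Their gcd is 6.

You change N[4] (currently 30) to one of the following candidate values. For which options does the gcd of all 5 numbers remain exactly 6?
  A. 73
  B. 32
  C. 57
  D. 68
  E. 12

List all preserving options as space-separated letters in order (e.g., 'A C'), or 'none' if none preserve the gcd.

Old gcd = 6; gcd of others (without N[4]) = 6
New gcd for candidate v: gcd(6, v). Preserves old gcd iff gcd(6, v) = 6.
  Option A: v=73, gcd(6,73)=1 -> changes
  Option B: v=32, gcd(6,32)=2 -> changes
  Option C: v=57, gcd(6,57)=3 -> changes
  Option D: v=68, gcd(6,68)=2 -> changes
  Option E: v=12, gcd(6,12)=6 -> preserves

Answer: E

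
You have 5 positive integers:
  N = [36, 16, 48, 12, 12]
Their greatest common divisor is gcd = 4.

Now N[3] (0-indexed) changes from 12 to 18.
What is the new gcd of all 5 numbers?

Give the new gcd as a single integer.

Numbers: [36, 16, 48, 12, 12], gcd = 4
Change: index 3, 12 -> 18
gcd of the OTHER numbers (without index 3): gcd([36, 16, 48, 12]) = 4
New gcd = gcd(g_others, new_val) = gcd(4, 18) = 2

Answer: 2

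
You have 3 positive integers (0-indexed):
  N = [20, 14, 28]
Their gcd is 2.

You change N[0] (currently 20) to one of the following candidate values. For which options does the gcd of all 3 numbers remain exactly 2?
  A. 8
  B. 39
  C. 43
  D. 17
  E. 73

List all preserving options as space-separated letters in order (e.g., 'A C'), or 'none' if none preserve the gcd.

Old gcd = 2; gcd of others (without N[0]) = 14
New gcd for candidate v: gcd(14, v). Preserves old gcd iff gcd(14, v) = 2.
  Option A: v=8, gcd(14,8)=2 -> preserves
  Option B: v=39, gcd(14,39)=1 -> changes
  Option C: v=43, gcd(14,43)=1 -> changes
  Option D: v=17, gcd(14,17)=1 -> changes
  Option E: v=73, gcd(14,73)=1 -> changes

Answer: A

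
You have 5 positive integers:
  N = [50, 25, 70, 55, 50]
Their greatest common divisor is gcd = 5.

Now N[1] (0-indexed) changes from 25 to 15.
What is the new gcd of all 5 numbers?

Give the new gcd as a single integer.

Numbers: [50, 25, 70, 55, 50], gcd = 5
Change: index 1, 25 -> 15
gcd of the OTHER numbers (without index 1): gcd([50, 70, 55, 50]) = 5
New gcd = gcd(g_others, new_val) = gcd(5, 15) = 5

Answer: 5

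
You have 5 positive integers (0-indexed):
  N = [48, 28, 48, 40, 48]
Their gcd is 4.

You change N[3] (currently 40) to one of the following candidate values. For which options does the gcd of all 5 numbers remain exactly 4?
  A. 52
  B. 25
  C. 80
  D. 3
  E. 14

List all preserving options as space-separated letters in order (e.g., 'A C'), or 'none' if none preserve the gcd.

Answer: A C

Derivation:
Old gcd = 4; gcd of others (without N[3]) = 4
New gcd for candidate v: gcd(4, v). Preserves old gcd iff gcd(4, v) = 4.
  Option A: v=52, gcd(4,52)=4 -> preserves
  Option B: v=25, gcd(4,25)=1 -> changes
  Option C: v=80, gcd(4,80)=4 -> preserves
  Option D: v=3, gcd(4,3)=1 -> changes
  Option E: v=14, gcd(4,14)=2 -> changes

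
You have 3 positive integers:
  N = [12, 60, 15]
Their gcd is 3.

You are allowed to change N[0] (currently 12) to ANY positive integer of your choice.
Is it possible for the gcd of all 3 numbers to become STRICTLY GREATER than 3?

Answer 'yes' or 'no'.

Answer: yes

Derivation:
Current gcd = 3
gcd of all OTHER numbers (without N[0]=12): gcd([60, 15]) = 15
The new gcd after any change is gcd(15, new_value).
This can be at most 15.
Since 15 > old gcd 3, the gcd CAN increase (e.g., set N[0] = 15).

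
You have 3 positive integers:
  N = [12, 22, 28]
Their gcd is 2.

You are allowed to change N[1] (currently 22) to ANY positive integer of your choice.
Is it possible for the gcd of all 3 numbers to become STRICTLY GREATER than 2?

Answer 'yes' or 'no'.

Answer: yes

Derivation:
Current gcd = 2
gcd of all OTHER numbers (without N[1]=22): gcd([12, 28]) = 4
The new gcd after any change is gcd(4, new_value).
This can be at most 4.
Since 4 > old gcd 2, the gcd CAN increase (e.g., set N[1] = 4).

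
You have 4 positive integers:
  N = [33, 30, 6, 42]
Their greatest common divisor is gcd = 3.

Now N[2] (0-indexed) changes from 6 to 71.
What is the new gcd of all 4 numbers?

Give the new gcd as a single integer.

Answer: 1

Derivation:
Numbers: [33, 30, 6, 42], gcd = 3
Change: index 2, 6 -> 71
gcd of the OTHER numbers (without index 2): gcd([33, 30, 42]) = 3
New gcd = gcd(g_others, new_val) = gcd(3, 71) = 1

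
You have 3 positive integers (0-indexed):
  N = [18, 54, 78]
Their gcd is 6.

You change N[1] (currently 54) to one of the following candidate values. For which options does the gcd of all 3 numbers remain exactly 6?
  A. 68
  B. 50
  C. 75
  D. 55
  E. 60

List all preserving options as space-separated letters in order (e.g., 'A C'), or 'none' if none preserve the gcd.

Answer: E

Derivation:
Old gcd = 6; gcd of others (without N[1]) = 6
New gcd for candidate v: gcd(6, v). Preserves old gcd iff gcd(6, v) = 6.
  Option A: v=68, gcd(6,68)=2 -> changes
  Option B: v=50, gcd(6,50)=2 -> changes
  Option C: v=75, gcd(6,75)=3 -> changes
  Option D: v=55, gcd(6,55)=1 -> changes
  Option E: v=60, gcd(6,60)=6 -> preserves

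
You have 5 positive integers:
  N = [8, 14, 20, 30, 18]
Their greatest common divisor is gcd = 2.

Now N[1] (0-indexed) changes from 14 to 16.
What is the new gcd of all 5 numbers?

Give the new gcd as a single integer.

Numbers: [8, 14, 20, 30, 18], gcd = 2
Change: index 1, 14 -> 16
gcd of the OTHER numbers (without index 1): gcd([8, 20, 30, 18]) = 2
New gcd = gcd(g_others, new_val) = gcd(2, 16) = 2

Answer: 2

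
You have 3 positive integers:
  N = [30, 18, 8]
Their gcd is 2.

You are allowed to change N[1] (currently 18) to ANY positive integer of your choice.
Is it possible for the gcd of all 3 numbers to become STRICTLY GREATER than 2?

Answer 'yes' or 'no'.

Current gcd = 2
gcd of all OTHER numbers (without N[1]=18): gcd([30, 8]) = 2
The new gcd after any change is gcd(2, new_value).
This can be at most 2.
Since 2 = old gcd 2, the gcd can only stay the same or decrease.

Answer: no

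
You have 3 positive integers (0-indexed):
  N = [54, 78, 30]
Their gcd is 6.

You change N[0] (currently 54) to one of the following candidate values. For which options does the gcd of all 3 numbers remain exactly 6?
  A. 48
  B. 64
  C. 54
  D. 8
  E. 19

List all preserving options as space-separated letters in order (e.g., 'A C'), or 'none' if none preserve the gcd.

Answer: A C

Derivation:
Old gcd = 6; gcd of others (without N[0]) = 6
New gcd for candidate v: gcd(6, v). Preserves old gcd iff gcd(6, v) = 6.
  Option A: v=48, gcd(6,48)=6 -> preserves
  Option B: v=64, gcd(6,64)=2 -> changes
  Option C: v=54, gcd(6,54)=6 -> preserves
  Option D: v=8, gcd(6,8)=2 -> changes
  Option E: v=19, gcd(6,19)=1 -> changes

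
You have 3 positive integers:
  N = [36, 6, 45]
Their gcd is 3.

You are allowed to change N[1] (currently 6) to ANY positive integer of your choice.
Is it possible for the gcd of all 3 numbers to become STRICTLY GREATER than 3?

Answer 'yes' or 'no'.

Current gcd = 3
gcd of all OTHER numbers (without N[1]=6): gcd([36, 45]) = 9
The new gcd after any change is gcd(9, new_value).
This can be at most 9.
Since 9 > old gcd 3, the gcd CAN increase (e.g., set N[1] = 9).

Answer: yes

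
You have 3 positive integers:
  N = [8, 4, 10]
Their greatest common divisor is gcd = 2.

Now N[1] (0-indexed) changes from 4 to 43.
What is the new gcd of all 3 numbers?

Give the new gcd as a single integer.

Answer: 1

Derivation:
Numbers: [8, 4, 10], gcd = 2
Change: index 1, 4 -> 43
gcd of the OTHER numbers (without index 1): gcd([8, 10]) = 2
New gcd = gcd(g_others, new_val) = gcd(2, 43) = 1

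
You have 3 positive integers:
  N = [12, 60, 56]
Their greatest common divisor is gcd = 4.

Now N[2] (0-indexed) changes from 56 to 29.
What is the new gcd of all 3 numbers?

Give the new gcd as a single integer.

Answer: 1

Derivation:
Numbers: [12, 60, 56], gcd = 4
Change: index 2, 56 -> 29
gcd of the OTHER numbers (without index 2): gcd([12, 60]) = 12
New gcd = gcd(g_others, new_val) = gcd(12, 29) = 1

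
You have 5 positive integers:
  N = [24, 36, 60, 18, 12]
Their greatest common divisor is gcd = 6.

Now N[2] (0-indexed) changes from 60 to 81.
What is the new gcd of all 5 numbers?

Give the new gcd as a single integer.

Numbers: [24, 36, 60, 18, 12], gcd = 6
Change: index 2, 60 -> 81
gcd of the OTHER numbers (without index 2): gcd([24, 36, 18, 12]) = 6
New gcd = gcd(g_others, new_val) = gcd(6, 81) = 3

Answer: 3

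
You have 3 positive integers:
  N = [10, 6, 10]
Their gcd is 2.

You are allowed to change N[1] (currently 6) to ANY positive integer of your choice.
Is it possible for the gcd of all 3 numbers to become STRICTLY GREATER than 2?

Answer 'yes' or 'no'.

Answer: yes

Derivation:
Current gcd = 2
gcd of all OTHER numbers (without N[1]=6): gcd([10, 10]) = 10
The new gcd after any change is gcd(10, new_value).
This can be at most 10.
Since 10 > old gcd 2, the gcd CAN increase (e.g., set N[1] = 10).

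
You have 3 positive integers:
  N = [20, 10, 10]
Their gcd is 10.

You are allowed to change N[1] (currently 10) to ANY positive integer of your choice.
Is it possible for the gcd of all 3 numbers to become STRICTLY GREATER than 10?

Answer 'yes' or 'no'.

Answer: no

Derivation:
Current gcd = 10
gcd of all OTHER numbers (without N[1]=10): gcd([20, 10]) = 10
The new gcd after any change is gcd(10, new_value).
This can be at most 10.
Since 10 = old gcd 10, the gcd can only stay the same or decrease.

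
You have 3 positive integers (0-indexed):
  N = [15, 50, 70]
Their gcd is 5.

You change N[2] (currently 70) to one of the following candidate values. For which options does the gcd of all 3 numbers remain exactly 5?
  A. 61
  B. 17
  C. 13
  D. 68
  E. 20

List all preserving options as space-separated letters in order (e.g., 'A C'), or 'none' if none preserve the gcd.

Answer: E

Derivation:
Old gcd = 5; gcd of others (without N[2]) = 5
New gcd for candidate v: gcd(5, v). Preserves old gcd iff gcd(5, v) = 5.
  Option A: v=61, gcd(5,61)=1 -> changes
  Option B: v=17, gcd(5,17)=1 -> changes
  Option C: v=13, gcd(5,13)=1 -> changes
  Option D: v=68, gcd(5,68)=1 -> changes
  Option E: v=20, gcd(5,20)=5 -> preserves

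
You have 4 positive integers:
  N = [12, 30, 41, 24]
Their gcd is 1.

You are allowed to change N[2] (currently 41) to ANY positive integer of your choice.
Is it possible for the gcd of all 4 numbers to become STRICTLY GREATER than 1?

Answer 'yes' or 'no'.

Current gcd = 1
gcd of all OTHER numbers (without N[2]=41): gcd([12, 30, 24]) = 6
The new gcd after any change is gcd(6, new_value).
This can be at most 6.
Since 6 > old gcd 1, the gcd CAN increase (e.g., set N[2] = 6).

Answer: yes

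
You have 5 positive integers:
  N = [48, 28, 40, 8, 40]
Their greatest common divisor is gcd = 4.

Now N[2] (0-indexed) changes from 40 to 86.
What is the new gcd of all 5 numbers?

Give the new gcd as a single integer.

Answer: 2

Derivation:
Numbers: [48, 28, 40, 8, 40], gcd = 4
Change: index 2, 40 -> 86
gcd of the OTHER numbers (without index 2): gcd([48, 28, 8, 40]) = 4
New gcd = gcd(g_others, new_val) = gcd(4, 86) = 2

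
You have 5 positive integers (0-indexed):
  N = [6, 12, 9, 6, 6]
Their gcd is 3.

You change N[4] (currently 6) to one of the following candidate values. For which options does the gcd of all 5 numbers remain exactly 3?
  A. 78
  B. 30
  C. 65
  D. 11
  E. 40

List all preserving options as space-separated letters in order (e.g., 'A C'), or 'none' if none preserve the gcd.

Answer: A B

Derivation:
Old gcd = 3; gcd of others (without N[4]) = 3
New gcd for candidate v: gcd(3, v). Preserves old gcd iff gcd(3, v) = 3.
  Option A: v=78, gcd(3,78)=3 -> preserves
  Option B: v=30, gcd(3,30)=3 -> preserves
  Option C: v=65, gcd(3,65)=1 -> changes
  Option D: v=11, gcd(3,11)=1 -> changes
  Option E: v=40, gcd(3,40)=1 -> changes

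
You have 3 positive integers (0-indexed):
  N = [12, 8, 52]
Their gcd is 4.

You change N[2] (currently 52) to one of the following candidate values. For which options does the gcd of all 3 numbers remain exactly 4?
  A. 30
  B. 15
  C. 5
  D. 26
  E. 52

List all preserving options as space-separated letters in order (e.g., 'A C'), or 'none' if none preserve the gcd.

Answer: E

Derivation:
Old gcd = 4; gcd of others (without N[2]) = 4
New gcd for candidate v: gcd(4, v). Preserves old gcd iff gcd(4, v) = 4.
  Option A: v=30, gcd(4,30)=2 -> changes
  Option B: v=15, gcd(4,15)=1 -> changes
  Option C: v=5, gcd(4,5)=1 -> changes
  Option D: v=26, gcd(4,26)=2 -> changes
  Option E: v=52, gcd(4,52)=4 -> preserves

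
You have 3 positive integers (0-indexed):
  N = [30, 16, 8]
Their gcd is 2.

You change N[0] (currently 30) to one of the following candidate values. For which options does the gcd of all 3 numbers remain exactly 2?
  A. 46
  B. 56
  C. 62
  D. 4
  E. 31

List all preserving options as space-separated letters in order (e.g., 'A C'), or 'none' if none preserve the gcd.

Answer: A C

Derivation:
Old gcd = 2; gcd of others (without N[0]) = 8
New gcd for candidate v: gcd(8, v). Preserves old gcd iff gcd(8, v) = 2.
  Option A: v=46, gcd(8,46)=2 -> preserves
  Option B: v=56, gcd(8,56)=8 -> changes
  Option C: v=62, gcd(8,62)=2 -> preserves
  Option D: v=4, gcd(8,4)=4 -> changes
  Option E: v=31, gcd(8,31)=1 -> changes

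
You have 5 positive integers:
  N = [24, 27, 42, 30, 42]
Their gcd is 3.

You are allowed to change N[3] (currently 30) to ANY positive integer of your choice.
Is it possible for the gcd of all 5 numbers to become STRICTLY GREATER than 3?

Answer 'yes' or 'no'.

Current gcd = 3
gcd of all OTHER numbers (without N[3]=30): gcd([24, 27, 42, 42]) = 3
The new gcd after any change is gcd(3, new_value).
This can be at most 3.
Since 3 = old gcd 3, the gcd can only stay the same or decrease.

Answer: no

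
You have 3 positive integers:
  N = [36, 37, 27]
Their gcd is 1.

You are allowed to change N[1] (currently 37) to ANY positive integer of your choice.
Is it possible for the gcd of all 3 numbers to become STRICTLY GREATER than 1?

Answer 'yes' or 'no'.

Answer: yes

Derivation:
Current gcd = 1
gcd of all OTHER numbers (without N[1]=37): gcd([36, 27]) = 9
The new gcd after any change is gcd(9, new_value).
This can be at most 9.
Since 9 > old gcd 1, the gcd CAN increase (e.g., set N[1] = 9).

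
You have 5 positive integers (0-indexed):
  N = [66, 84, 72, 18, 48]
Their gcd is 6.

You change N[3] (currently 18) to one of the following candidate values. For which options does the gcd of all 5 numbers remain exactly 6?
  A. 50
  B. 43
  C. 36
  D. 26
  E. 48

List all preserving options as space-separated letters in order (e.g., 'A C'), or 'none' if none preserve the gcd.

Answer: C E

Derivation:
Old gcd = 6; gcd of others (without N[3]) = 6
New gcd for candidate v: gcd(6, v). Preserves old gcd iff gcd(6, v) = 6.
  Option A: v=50, gcd(6,50)=2 -> changes
  Option B: v=43, gcd(6,43)=1 -> changes
  Option C: v=36, gcd(6,36)=6 -> preserves
  Option D: v=26, gcd(6,26)=2 -> changes
  Option E: v=48, gcd(6,48)=6 -> preserves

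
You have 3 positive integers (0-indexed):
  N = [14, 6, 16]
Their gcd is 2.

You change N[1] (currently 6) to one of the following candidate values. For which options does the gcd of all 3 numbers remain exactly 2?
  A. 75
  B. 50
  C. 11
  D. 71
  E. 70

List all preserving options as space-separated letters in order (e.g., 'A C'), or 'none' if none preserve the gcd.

Answer: B E

Derivation:
Old gcd = 2; gcd of others (without N[1]) = 2
New gcd for candidate v: gcd(2, v). Preserves old gcd iff gcd(2, v) = 2.
  Option A: v=75, gcd(2,75)=1 -> changes
  Option B: v=50, gcd(2,50)=2 -> preserves
  Option C: v=11, gcd(2,11)=1 -> changes
  Option D: v=71, gcd(2,71)=1 -> changes
  Option E: v=70, gcd(2,70)=2 -> preserves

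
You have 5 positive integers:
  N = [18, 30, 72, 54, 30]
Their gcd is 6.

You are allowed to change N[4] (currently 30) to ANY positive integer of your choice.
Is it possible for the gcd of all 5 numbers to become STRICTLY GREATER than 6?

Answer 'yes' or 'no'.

Current gcd = 6
gcd of all OTHER numbers (without N[4]=30): gcd([18, 30, 72, 54]) = 6
The new gcd after any change is gcd(6, new_value).
This can be at most 6.
Since 6 = old gcd 6, the gcd can only stay the same or decrease.

Answer: no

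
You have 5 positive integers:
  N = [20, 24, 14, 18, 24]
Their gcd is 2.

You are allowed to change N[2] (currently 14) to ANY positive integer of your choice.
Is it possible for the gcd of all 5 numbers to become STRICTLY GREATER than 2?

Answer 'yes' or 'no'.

Answer: no

Derivation:
Current gcd = 2
gcd of all OTHER numbers (without N[2]=14): gcd([20, 24, 18, 24]) = 2
The new gcd after any change is gcd(2, new_value).
This can be at most 2.
Since 2 = old gcd 2, the gcd can only stay the same or decrease.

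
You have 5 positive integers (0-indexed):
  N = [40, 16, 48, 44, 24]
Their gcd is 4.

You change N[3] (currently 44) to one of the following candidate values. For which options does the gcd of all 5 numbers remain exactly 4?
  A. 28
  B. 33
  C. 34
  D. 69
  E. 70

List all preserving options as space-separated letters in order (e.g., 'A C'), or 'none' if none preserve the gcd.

Answer: A

Derivation:
Old gcd = 4; gcd of others (without N[3]) = 8
New gcd for candidate v: gcd(8, v). Preserves old gcd iff gcd(8, v) = 4.
  Option A: v=28, gcd(8,28)=4 -> preserves
  Option B: v=33, gcd(8,33)=1 -> changes
  Option C: v=34, gcd(8,34)=2 -> changes
  Option D: v=69, gcd(8,69)=1 -> changes
  Option E: v=70, gcd(8,70)=2 -> changes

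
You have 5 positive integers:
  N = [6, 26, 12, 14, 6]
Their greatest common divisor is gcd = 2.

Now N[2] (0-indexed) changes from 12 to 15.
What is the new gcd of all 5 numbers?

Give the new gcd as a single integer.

Numbers: [6, 26, 12, 14, 6], gcd = 2
Change: index 2, 12 -> 15
gcd of the OTHER numbers (without index 2): gcd([6, 26, 14, 6]) = 2
New gcd = gcd(g_others, new_val) = gcd(2, 15) = 1

Answer: 1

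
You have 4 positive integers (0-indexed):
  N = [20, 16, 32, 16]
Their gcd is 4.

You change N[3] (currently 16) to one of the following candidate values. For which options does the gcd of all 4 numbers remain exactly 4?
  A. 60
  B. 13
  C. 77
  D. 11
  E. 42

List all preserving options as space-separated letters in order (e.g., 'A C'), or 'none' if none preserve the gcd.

Answer: A

Derivation:
Old gcd = 4; gcd of others (without N[3]) = 4
New gcd for candidate v: gcd(4, v). Preserves old gcd iff gcd(4, v) = 4.
  Option A: v=60, gcd(4,60)=4 -> preserves
  Option B: v=13, gcd(4,13)=1 -> changes
  Option C: v=77, gcd(4,77)=1 -> changes
  Option D: v=11, gcd(4,11)=1 -> changes
  Option E: v=42, gcd(4,42)=2 -> changes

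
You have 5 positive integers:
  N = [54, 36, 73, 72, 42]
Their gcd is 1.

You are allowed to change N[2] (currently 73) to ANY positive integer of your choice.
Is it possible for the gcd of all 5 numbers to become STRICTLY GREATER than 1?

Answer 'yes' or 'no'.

Current gcd = 1
gcd of all OTHER numbers (without N[2]=73): gcd([54, 36, 72, 42]) = 6
The new gcd after any change is gcd(6, new_value).
This can be at most 6.
Since 6 > old gcd 1, the gcd CAN increase (e.g., set N[2] = 6).

Answer: yes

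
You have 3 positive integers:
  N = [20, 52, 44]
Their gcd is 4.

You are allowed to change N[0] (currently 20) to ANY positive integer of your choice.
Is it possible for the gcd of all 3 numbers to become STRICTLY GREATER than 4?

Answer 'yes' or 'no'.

Answer: no

Derivation:
Current gcd = 4
gcd of all OTHER numbers (without N[0]=20): gcd([52, 44]) = 4
The new gcd after any change is gcd(4, new_value).
This can be at most 4.
Since 4 = old gcd 4, the gcd can only stay the same or decrease.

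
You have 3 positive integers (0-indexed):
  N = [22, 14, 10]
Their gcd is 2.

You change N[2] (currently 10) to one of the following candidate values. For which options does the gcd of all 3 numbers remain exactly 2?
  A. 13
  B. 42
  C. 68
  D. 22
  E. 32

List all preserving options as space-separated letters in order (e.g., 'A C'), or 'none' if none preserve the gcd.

Answer: B C D E

Derivation:
Old gcd = 2; gcd of others (without N[2]) = 2
New gcd for candidate v: gcd(2, v). Preserves old gcd iff gcd(2, v) = 2.
  Option A: v=13, gcd(2,13)=1 -> changes
  Option B: v=42, gcd(2,42)=2 -> preserves
  Option C: v=68, gcd(2,68)=2 -> preserves
  Option D: v=22, gcd(2,22)=2 -> preserves
  Option E: v=32, gcd(2,32)=2 -> preserves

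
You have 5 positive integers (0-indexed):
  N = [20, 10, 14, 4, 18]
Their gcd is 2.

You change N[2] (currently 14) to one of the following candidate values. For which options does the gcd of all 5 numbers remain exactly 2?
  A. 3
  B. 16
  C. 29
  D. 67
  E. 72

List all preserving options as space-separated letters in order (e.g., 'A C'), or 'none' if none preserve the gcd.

Answer: B E

Derivation:
Old gcd = 2; gcd of others (without N[2]) = 2
New gcd for candidate v: gcd(2, v). Preserves old gcd iff gcd(2, v) = 2.
  Option A: v=3, gcd(2,3)=1 -> changes
  Option B: v=16, gcd(2,16)=2 -> preserves
  Option C: v=29, gcd(2,29)=1 -> changes
  Option D: v=67, gcd(2,67)=1 -> changes
  Option E: v=72, gcd(2,72)=2 -> preserves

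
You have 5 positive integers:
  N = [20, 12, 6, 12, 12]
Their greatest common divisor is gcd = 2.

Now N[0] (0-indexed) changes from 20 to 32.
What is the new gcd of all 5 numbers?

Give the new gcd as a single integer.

Answer: 2

Derivation:
Numbers: [20, 12, 6, 12, 12], gcd = 2
Change: index 0, 20 -> 32
gcd of the OTHER numbers (without index 0): gcd([12, 6, 12, 12]) = 6
New gcd = gcd(g_others, new_val) = gcd(6, 32) = 2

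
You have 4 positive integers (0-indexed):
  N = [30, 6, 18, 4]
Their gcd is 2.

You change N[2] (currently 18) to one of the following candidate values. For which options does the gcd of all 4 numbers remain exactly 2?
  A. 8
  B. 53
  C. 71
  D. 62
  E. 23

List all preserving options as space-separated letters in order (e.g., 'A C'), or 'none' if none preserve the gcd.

Answer: A D

Derivation:
Old gcd = 2; gcd of others (without N[2]) = 2
New gcd for candidate v: gcd(2, v). Preserves old gcd iff gcd(2, v) = 2.
  Option A: v=8, gcd(2,8)=2 -> preserves
  Option B: v=53, gcd(2,53)=1 -> changes
  Option C: v=71, gcd(2,71)=1 -> changes
  Option D: v=62, gcd(2,62)=2 -> preserves
  Option E: v=23, gcd(2,23)=1 -> changes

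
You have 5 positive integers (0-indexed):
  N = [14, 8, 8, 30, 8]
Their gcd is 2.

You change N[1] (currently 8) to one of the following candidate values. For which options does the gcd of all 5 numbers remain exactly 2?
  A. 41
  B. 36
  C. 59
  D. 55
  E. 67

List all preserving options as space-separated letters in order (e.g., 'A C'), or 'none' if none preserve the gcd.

Answer: B

Derivation:
Old gcd = 2; gcd of others (without N[1]) = 2
New gcd for candidate v: gcd(2, v). Preserves old gcd iff gcd(2, v) = 2.
  Option A: v=41, gcd(2,41)=1 -> changes
  Option B: v=36, gcd(2,36)=2 -> preserves
  Option C: v=59, gcd(2,59)=1 -> changes
  Option D: v=55, gcd(2,55)=1 -> changes
  Option E: v=67, gcd(2,67)=1 -> changes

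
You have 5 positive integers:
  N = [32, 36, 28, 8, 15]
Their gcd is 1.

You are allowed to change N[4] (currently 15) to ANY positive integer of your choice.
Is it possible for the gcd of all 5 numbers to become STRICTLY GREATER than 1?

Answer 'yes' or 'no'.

Answer: yes

Derivation:
Current gcd = 1
gcd of all OTHER numbers (without N[4]=15): gcd([32, 36, 28, 8]) = 4
The new gcd after any change is gcd(4, new_value).
This can be at most 4.
Since 4 > old gcd 1, the gcd CAN increase (e.g., set N[4] = 4).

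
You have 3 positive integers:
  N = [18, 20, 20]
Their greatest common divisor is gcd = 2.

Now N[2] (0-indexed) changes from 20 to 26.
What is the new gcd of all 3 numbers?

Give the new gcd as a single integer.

Numbers: [18, 20, 20], gcd = 2
Change: index 2, 20 -> 26
gcd of the OTHER numbers (without index 2): gcd([18, 20]) = 2
New gcd = gcd(g_others, new_val) = gcd(2, 26) = 2

Answer: 2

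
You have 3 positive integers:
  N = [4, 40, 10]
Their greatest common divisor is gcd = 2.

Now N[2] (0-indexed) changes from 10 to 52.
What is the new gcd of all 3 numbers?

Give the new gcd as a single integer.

Numbers: [4, 40, 10], gcd = 2
Change: index 2, 10 -> 52
gcd of the OTHER numbers (without index 2): gcd([4, 40]) = 4
New gcd = gcd(g_others, new_val) = gcd(4, 52) = 4

Answer: 4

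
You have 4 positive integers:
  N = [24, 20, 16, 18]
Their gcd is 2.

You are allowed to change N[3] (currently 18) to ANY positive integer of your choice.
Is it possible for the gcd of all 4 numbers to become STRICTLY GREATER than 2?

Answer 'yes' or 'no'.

Answer: yes

Derivation:
Current gcd = 2
gcd of all OTHER numbers (without N[3]=18): gcd([24, 20, 16]) = 4
The new gcd after any change is gcd(4, new_value).
This can be at most 4.
Since 4 > old gcd 2, the gcd CAN increase (e.g., set N[3] = 4).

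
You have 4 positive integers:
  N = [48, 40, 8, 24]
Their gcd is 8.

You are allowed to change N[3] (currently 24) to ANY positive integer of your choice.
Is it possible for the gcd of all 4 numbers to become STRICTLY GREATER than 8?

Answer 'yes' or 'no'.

Current gcd = 8
gcd of all OTHER numbers (without N[3]=24): gcd([48, 40, 8]) = 8
The new gcd after any change is gcd(8, new_value).
This can be at most 8.
Since 8 = old gcd 8, the gcd can only stay the same or decrease.

Answer: no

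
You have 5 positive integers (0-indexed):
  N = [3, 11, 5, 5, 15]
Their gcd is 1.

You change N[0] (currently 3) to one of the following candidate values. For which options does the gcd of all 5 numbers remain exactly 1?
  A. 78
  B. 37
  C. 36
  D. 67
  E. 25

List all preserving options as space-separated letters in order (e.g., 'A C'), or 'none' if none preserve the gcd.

Old gcd = 1; gcd of others (without N[0]) = 1
New gcd for candidate v: gcd(1, v). Preserves old gcd iff gcd(1, v) = 1.
  Option A: v=78, gcd(1,78)=1 -> preserves
  Option B: v=37, gcd(1,37)=1 -> preserves
  Option C: v=36, gcd(1,36)=1 -> preserves
  Option D: v=67, gcd(1,67)=1 -> preserves
  Option E: v=25, gcd(1,25)=1 -> preserves

Answer: A B C D E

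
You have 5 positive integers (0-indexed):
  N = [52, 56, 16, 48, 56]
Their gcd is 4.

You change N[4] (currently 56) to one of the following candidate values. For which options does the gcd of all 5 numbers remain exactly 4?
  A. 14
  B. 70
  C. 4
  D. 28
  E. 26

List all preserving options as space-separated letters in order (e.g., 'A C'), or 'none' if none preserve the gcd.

Old gcd = 4; gcd of others (without N[4]) = 4
New gcd for candidate v: gcd(4, v). Preserves old gcd iff gcd(4, v) = 4.
  Option A: v=14, gcd(4,14)=2 -> changes
  Option B: v=70, gcd(4,70)=2 -> changes
  Option C: v=4, gcd(4,4)=4 -> preserves
  Option D: v=28, gcd(4,28)=4 -> preserves
  Option E: v=26, gcd(4,26)=2 -> changes

Answer: C D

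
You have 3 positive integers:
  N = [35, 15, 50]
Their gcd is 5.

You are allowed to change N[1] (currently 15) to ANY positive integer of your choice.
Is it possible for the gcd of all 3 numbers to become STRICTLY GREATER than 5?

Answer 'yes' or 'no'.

Current gcd = 5
gcd of all OTHER numbers (without N[1]=15): gcd([35, 50]) = 5
The new gcd after any change is gcd(5, new_value).
This can be at most 5.
Since 5 = old gcd 5, the gcd can only stay the same or decrease.

Answer: no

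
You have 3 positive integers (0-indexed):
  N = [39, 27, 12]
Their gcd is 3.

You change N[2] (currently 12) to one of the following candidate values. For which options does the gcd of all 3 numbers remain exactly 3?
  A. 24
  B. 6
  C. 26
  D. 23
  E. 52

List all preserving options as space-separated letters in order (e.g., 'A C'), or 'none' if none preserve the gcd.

Old gcd = 3; gcd of others (without N[2]) = 3
New gcd for candidate v: gcd(3, v). Preserves old gcd iff gcd(3, v) = 3.
  Option A: v=24, gcd(3,24)=3 -> preserves
  Option B: v=6, gcd(3,6)=3 -> preserves
  Option C: v=26, gcd(3,26)=1 -> changes
  Option D: v=23, gcd(3,23)=1 -> changes
  Option E: v=52, gcd(3,52)=1 -> changes

Answer: A B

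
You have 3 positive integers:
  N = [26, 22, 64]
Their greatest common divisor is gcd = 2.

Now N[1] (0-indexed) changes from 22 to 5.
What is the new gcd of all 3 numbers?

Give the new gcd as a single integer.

Answer: 1

Derivation:
Numbers: [26, 22, 64], gcd = 2
Change: index 1, 22 -> 5
gcd of the OTHER numbers (without index 1): gcd([26, 64]) = 2
New gcd = gcd(g_others, new_val) = gcd(2, 5) = 1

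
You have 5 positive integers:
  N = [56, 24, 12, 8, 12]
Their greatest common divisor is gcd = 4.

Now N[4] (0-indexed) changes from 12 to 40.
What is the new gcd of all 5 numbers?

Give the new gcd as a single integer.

Numbers: [56, 24, 12, 8, 12], gcd = 4
Change: index 4, 12 -> 40
gcd of the OTHER numbers (without index 4): gcd([56, 24, 12, 8]) = 4
New gcd = gcd(g_others, new_val) = gcd(4, 40) = 4

Answer: 4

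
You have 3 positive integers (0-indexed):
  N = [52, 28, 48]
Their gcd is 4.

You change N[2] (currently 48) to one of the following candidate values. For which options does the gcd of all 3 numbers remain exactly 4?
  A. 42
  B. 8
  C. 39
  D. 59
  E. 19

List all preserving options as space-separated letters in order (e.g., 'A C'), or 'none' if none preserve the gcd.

Old gcd = 4; gcd of others (without N[2]) = 4
New gcd for candidate v: gcd(4, v). Preserves old gcd iff gcd(4, v) = 4.
  Option A: v=42, gcd(4,42)=2 -> changes
  Option B: v=8, gcd(4,8)=4 -> preserves
  Option C: v=39, gcd(4,39)=1 -> changes
  Option D: v=59, gcd(4,59)=1 -> changes
  Option E: v=19, gcd(4,19)=1 -> changes

Answer: B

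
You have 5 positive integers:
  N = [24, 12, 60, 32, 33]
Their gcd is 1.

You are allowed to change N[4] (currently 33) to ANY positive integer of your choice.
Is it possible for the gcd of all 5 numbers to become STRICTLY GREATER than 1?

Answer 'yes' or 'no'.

Answer: yes

Derivation:
Current gcd = 1
gcd of all OTHER numbers (without N[4]=33): gcd([24, 12, 60, 32]) = 4
The new gcd after any change is gcd(4, new_value).
This can be at most 4.
Since 4 > old gcd 1, the gcd CAN increase (e.g., set N[4] = 4).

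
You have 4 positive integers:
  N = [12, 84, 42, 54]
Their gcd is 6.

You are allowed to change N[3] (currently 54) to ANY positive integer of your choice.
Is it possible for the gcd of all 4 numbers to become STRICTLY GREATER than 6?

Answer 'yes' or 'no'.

Answer: no

Derivation:
Current gcd = 6
gcd of all OTHER numbers (without N[3]=54): gcd([12, 84, 42]) = 6
The new gcd after any change is gcd(6, new_value).
This can be at most 6.
Since 6 = old gcd 6, the gcd can only stay the same or decrease.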